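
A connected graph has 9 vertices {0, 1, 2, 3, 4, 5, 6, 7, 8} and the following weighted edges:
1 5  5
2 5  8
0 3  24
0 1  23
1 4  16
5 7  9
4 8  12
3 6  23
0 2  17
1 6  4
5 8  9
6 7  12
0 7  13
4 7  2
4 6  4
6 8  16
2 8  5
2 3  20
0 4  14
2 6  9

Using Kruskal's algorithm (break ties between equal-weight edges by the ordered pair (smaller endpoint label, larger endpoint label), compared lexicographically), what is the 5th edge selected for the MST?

Sort edges by weight, then run Kruskal:
4 7 (2): add — endpoints in different components.
1 6 (4): add — endpoints in different components.
4 6 (4): add — endpoints in different components.
1 5 (5): add — endpoints in different components.
2 8 (5): add — endpoints in different components.
2 5 (8): add — endpoints in different components.
2 6 (9): skip — 2 and 6 already connected.
5 7 (9): skip — 5 and 7 already connected.
5 8 (9): skip — 5 and 8 already connected.
4 8 (12): skip — 4 and 8 already connected.
6 7 (12): skip — 6 and 7 already connected.
0 7 (13): add — endpoints in different components.
0 4 (14): skip — 0 and 4 already connected.
1 4 (16): skip — 1 and 4 already connected.
6 8 (16): skip — 6 and 8 already connected.
0 2 (17): skip — 0 and 2 already connected.
2 3 (20): add — endpoints in different components.
The 5th edge added is 2 8.

2-8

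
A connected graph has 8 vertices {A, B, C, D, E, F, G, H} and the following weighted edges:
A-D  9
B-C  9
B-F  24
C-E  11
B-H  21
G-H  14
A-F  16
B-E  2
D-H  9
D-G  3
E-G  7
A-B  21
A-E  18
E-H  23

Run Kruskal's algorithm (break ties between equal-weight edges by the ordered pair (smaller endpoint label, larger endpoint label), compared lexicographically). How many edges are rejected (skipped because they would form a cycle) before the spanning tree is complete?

Kruskal's algorithm — process edges by increasing weight (ties by edge label):
B-E (2): add — endpoints in different components.
D-G (3): add — endpoints in different components.
E-G (7): add — endpoints in different components.
A-D (9): add — endpoints in different components.
B-C (9): add — endpoints in different components.
D-H (9): add — endpoints in different components.
C-E (11): skip — C and E already connected.
G-H (14): skip — G and H already connected.
A-F (16): add — endpoints in different components.
Edges rejected before the tree was complete: 2.

2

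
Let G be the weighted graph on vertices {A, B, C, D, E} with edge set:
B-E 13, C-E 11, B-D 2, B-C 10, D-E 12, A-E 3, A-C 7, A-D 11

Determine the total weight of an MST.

Prim, starting at A.
Step 1: cheapest edge leaving the tree is A-E (3); add E.
Step 2: cheapest edge leaving the tree is A-C (7); add C.
Step 3: cheapest edge leaving the tree is B-C (10); add B.
Step 4: cheapest edge leaving the tree is B-D (2); add D.
MST edges: A-E, A-C, B-C, B-D; total weight 3+7+10+2 = 22.

22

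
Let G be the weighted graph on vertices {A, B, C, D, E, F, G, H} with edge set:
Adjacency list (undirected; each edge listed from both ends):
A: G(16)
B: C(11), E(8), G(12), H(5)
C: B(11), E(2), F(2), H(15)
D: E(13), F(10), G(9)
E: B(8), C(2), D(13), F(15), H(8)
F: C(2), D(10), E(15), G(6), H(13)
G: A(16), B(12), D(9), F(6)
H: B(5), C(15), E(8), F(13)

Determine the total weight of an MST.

Kruskal: consider edges lightest-first.
C—E (2): add — endpoints in different components.
C—F (2): add — endpoints in different components.
B—H (5): add — endpoints in different components.
F—G (6): add — endpoints in different components.
B—E (8): add — endpoints in different components.
E—H (8): skip — E and H already connected.
D—G (9): add — endpoints in different components.
D—F (10): skip — D and F already connected.
B—C (11): skip — B and C already connected.
B—G (12): skip — B and G already connected.
D—E (13): skip — D and E already connected.
F—H (13): skip — F and H already connected.
C—H (15): skip — C and H already connected.
E—F (15): skip — E and F already connected.
A—G (16): add — endpoints in different components.
MST edges: C—E, C—F, B—H, F—G, B—E, D—G, A—G; total weight 2+2+5+6+8+9+16 = 48.

48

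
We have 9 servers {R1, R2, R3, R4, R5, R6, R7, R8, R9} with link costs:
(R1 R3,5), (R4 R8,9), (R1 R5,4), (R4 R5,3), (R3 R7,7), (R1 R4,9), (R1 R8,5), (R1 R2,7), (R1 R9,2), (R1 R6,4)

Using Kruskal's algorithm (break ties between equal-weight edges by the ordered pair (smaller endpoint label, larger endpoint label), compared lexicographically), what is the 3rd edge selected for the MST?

Kruskal's algorithm — process edges by increasing weight (ties by edge label):
R1 R9 (2): add — endpoints in different components.
R4 R5 (3): add — endpoints in different components.
R1 R5 (4): add — endpoints in different components.
R1 R6 (4): add — endpoints in different components.
R1 R3 (5): add — endpoints in different components.
R1 R8 (5): add — endpoints in different components.
R1 R2 (7): add — endpoints in different components.
R3 R7 (7): add — endpoints in different components.
The 3rd edge added is R1 R5.

R1-R5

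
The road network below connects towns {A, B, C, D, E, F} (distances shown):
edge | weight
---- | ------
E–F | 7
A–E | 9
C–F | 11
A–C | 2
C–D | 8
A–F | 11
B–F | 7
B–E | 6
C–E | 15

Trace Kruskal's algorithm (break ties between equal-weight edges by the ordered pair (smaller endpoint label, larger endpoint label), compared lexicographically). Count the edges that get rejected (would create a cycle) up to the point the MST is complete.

Kruskal's algorithm — process edges by increasing weight (ties by edge label):
A–C (2): add. Components now {A,C} {B} {D} {E} {F}
B–E (6): add. Components now {A,C} {B,E} {D} {F}
B–F (7): add. Components now {A,C} {B,E,F} {D}
E–F (7): skip — E and F already connected.
C–D (8): add. Components now {A,C,D} {B,E,F}
A–E (9): add. Components now {A,B,C,D,E,F}
Edges rejected before the tree was complete: 1.

1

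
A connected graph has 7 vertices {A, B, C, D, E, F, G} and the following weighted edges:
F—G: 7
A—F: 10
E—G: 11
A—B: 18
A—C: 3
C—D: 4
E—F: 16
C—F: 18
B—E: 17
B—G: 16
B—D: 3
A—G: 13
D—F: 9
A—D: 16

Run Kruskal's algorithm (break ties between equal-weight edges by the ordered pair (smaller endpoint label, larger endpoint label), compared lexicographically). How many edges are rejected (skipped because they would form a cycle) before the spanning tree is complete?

Kruskal's algorithm — process edges by increasing weight (ties by edge label):
A—C (3): add. Components now {A,C} {B} {D} {E} {F} {G}
B—D (3): add. Components now {A,C} {B,D} {E} {F} {G}
C—D (4): add. Components now {A,B,C,D} {E} {F} {G}
F—G (7): add. Components now {A,B,C,D} {E} {F,G}
D—F (9): add. Components now {A,B,C,D,F,G} {E}
A—F (10): skip — A and F already connected.
E—G (11): add. Components now {A,B,C,D,E,F,G}
Edges rejected before the tree was complete: 1.

1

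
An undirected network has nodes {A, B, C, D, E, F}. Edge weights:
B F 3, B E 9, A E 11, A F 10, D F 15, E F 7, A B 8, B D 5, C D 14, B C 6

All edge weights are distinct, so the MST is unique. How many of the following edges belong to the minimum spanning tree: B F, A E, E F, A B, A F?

Kruskal's algorithm — process edges by increasing weight (ties by edge label):
B F (3): add — endpoints in different components.
B D (5): add — endpoints in different components.
B C (6): add — endpoints in different components.
E F (7): add — endpoints in different components.
A B (8): add — endpoints in different components.
MST edge set: {B F, B D, B C, E F, A B}.
Of the listed edges, {B F, E F, A B} are in the MST → 3.

3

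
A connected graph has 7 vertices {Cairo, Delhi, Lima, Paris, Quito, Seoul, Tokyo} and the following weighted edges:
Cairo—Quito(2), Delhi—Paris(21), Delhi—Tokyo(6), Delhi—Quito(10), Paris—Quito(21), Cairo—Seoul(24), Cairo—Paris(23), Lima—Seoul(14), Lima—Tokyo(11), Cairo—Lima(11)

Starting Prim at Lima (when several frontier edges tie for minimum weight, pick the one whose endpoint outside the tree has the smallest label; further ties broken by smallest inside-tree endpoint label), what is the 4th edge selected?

Delhi-Tokyo

Prim, starting at Lima.
Step 1: cheapest edge leaving the tree is Cairo—Lima (11); add Cairo.
Step 2: cheapest edge leaving the tree is Cairo—Quito (2); add Quito.
Step 3: cheapest edge leaving the tree is Delhi—Quito (10); add Delhi.
Step 4: cheapest edge leaving the tree is Delhi—Tokyo (6); add Tokyo.
Step 5: cheapest edge leaving the tree is Lima—Seoul (14); add Seoul.
Step 6: cheapest edge leaving the tree is Delhi—Paris (21); add Paris.
The 4th edge added is Delhi—Tokyo.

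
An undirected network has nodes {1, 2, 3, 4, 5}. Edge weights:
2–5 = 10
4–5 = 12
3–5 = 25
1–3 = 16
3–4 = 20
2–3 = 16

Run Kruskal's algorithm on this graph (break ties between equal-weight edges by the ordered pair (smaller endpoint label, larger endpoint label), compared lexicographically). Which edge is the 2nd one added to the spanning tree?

Kruskal's algorithm — process edges by increasing weight (ties by edge label):
2–5 (10): add — endpoints in different components.
4–5 (12): add — endpoints in different components.
1–3 (16): add — endpoints in different components.
2–3 (16): add — endpoints in different components.
The 2nd edge added is 4–5.

4-5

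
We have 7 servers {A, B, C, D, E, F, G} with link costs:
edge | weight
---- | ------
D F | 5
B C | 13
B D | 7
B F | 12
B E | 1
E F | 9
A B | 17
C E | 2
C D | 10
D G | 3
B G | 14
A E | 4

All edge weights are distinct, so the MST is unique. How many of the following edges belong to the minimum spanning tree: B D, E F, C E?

Kruskal: consider edges lightest-first.
B E (1): add. Components now {A} {B,E} {C} {D} {F} {G}
C E (2): add. Components now {A} {B,C,E} {D} {F} {G}
D G (3): add. Components now {A} {B,C,E} {D,G} {F}
A E (4): add. Components now {A,B,C,E} {D,G} {F}
D F (5): add. Components now {A,B,C,E} {D,F,G}
B D (7): add. Components now {A,B,C,D,E,F,G}
MST edge set: {B E, C E, D G, A E, D F, B D}.
Of the listed edges, {B D, C E} are in the MST → 2.

2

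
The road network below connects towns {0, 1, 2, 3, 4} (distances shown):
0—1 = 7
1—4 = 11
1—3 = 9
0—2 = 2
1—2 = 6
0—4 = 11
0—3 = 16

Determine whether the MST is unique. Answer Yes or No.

Kruskal's algorithm — process edges by increasing weight (ties by edge label):
0—2 (2): add — endpoints in different components.
1—2 (6): add — endpoints in different components.
0—1 (7): skip — 0 and 1 already connected.
1—3 (9): add — endpoints in different components.
0—4 (11): add — endpoints in different components.
Non-tree edge 1—4 has weight 11, equal to the heaviest edge on its tree cycle — swapping gives another MST of the same weight. Not unique.

No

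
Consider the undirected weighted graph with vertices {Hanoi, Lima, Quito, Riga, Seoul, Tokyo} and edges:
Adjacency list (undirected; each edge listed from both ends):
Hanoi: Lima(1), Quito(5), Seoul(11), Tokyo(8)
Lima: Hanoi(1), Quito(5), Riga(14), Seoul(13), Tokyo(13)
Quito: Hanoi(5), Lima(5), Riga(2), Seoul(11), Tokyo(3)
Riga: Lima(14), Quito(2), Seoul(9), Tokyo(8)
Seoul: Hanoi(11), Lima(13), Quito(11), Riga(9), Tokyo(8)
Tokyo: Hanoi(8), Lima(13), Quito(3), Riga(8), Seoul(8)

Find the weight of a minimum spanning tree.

19

Grow the tree from Seoul using Prim:
Step 1: frontier [Seoul—Tokyo 8, Riga—Seoul 9, Hanoi—Seoul 11, Quito—Seoul 11, Lima—Seoul 13] → take Seoul—Tokyo (8); add Tokyo.
Step 2: frontier [Riga—Seoul 9, Hanoi—Seoul 11, Quito—Seoul 11, Lima—Seoul 13, Quito—Tokyo 3, Hanoi—Tokyo 8, Riga—Tokyo 8, Lima—Tokyo 13] → take Quito—Tokyo (3); add Quito.
Step 3: frontier [Quito—Riga 2, Hanoi—Quito 5, Lima—Quito 5, Riga—Seoul 9, Hanoi—Seoul 11, Lima—Seoul 13, Hanoi—Tokyo 8, Riga—Tokyo 8, Lima—Tokyo 13] → take Quito—Riga (2); add Riga.
Step 4: frontier [Hanoi—Quito 5, Lima—Quito 5, Lima—Riga 14, Hanoi—Seoul 11, Lima—Seoul 13, Hanoi—Tokyo 8, Lima—Tokyo 13] → take Hanoi—Quito (5); add Hanoi.
Step 5: frontier [Hanoi—Lima 1, Lima—Quito 5, Lima—Riga 14, Lima—Seoul 13, Lima—Tokyo 13] → take Hanoi—Lima (1); add Lima.
MST edges: Seoul—Tokyo, Quito—Tokyo, Quito—Riga, Hanoi—Quito, Hanoi—Lima; total weight 8+3+2+5+1 = 19.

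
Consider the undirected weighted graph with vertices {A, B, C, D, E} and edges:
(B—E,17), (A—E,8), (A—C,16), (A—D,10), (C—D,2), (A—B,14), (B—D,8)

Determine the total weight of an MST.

Sort edges by weight, then run Kruskal:
C—D (2): add. Components now {A} {B} {C,D} {E}
A—E (8): add. Components now {A,E} {B} {C,D}
B—D (8): add. Components now {A,E} {B,C,D}
A—D (10): add. Components now {A,B,C,D,E}
MST edges: C—D, A—E, B—D, A—D; total weight 2+8+8+10 = 28.

28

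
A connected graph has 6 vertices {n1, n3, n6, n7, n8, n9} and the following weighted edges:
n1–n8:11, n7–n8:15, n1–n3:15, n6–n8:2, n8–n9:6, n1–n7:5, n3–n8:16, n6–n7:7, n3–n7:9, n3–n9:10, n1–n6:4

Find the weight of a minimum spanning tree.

26

Sort edges by weight, then run Kruskal:
n6–n8 (2): add — endpoints in different components.
n1–n6 (4): add — endpoints in different components.
n1–n7 (5): add — endpoints in different components.
n8–n9 (6): add — endpoints in different components.
n6–n7 (7): skip — n7 and n6 already connected.
n3–n7 (9): add — endpoints in different components.
MST edges: n6–n8, n1–n6, n1–n7, n8–n9, n3–n7; total weight 2+4+5+6+9 = 26.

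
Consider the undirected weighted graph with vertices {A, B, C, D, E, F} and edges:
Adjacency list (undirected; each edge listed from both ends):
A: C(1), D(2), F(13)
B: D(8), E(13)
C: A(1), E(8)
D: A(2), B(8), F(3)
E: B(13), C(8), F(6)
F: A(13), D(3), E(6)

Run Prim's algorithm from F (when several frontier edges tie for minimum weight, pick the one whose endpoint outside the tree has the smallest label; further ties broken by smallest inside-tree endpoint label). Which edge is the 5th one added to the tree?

B-D

Prim, starting at F.
Step 1: cheapest edge leaving the tree is D F (3); add D.
Step 2: cheapest edge leaving the tree is A D (2); add A.
Step 3: cheapest edge leaving the tree is A C (1); add C.
Step 4: cheapest edge leaving the tree is E F (6); add E.
Step 5: cheapest edge leaving the tree is B D (8); add B.
The 5th edge added is B D.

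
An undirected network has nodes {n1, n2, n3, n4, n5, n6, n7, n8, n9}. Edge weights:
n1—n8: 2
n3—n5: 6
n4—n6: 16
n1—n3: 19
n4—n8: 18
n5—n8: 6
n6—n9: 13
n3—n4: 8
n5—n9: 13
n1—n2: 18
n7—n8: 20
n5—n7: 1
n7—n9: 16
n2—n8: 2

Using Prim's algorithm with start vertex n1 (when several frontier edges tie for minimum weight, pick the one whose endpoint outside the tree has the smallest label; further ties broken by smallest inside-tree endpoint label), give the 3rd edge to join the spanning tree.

n5-n8

Prim, starting at n1.
Step 1: cheapest edge leaving the tree is n1—n8 (2); add n8.
Step 2: cheapest edge leaving the tree is n2—n8 (2); add n2.
Step 3: cheapest edge leaving the tree is n5—n8 (6); add n5.
Step 4: cheapest edge leaving the tree is n5—n7 (1); add n7.
Step 5: cheapest edge leaving the tree is n3—n5 (6); add n3.
Step 6: cheapest edge leaving the tree is n3—n4 (8); add n4.
Step 7: cheapest edge leaving the tree is n5—n9 (13); add n9.
Step 8: cheapest edge leaving the tree is n6—n9 (13); add n6.
The 3rd edge added is n5—n8.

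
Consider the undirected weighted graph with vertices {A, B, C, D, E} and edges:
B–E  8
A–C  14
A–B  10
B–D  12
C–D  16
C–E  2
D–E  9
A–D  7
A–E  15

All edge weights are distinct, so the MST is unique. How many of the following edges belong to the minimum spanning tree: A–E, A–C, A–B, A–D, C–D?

Kruskal's algorithm — process edges by increasing weight (ties by edge label):
C–E (2): add. Components now {A} {B} {C,E} {D}
A–D (7): add. Components now {A,D} {B} {C,E}
B–E (8): add. Components now {A,D} {B,C,E}
D–E (9): add. Components now {A,B,C,D,E}
MST edge set: {C–E, A–D, B–E, D–E}.
Of the listed edges, {A–D} are in the MST → 1.

1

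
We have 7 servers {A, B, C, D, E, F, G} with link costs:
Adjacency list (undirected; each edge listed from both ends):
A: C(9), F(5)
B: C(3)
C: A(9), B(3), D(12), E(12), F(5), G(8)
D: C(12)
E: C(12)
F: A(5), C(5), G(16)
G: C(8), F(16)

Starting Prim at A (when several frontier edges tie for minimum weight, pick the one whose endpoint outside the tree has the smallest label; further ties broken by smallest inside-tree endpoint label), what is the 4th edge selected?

Prim, starting at A.
Step 1: frontier [A-F 5, A-C 9] → take A-F (5); add F.
Step 2: frontier [A-C 9, C-F 5, F-G 16] → take C-F (5); add C.
Step 3: frontier [B-C 3, C-G 8, C-D 12, C-E 12, F-G 16] → take B-C (3); add B.
Step 4: frontier [C-G 8, C-D 12, C-E 12, F-G 16] → take C-G (8); add G.
Step 5: frontier [C-D 12, C-E 12] → take C-D (12); add D.
Step 6: frontier [C-E 12] → take C-E (12); add E.
The 4th edge added is C-G.

C-G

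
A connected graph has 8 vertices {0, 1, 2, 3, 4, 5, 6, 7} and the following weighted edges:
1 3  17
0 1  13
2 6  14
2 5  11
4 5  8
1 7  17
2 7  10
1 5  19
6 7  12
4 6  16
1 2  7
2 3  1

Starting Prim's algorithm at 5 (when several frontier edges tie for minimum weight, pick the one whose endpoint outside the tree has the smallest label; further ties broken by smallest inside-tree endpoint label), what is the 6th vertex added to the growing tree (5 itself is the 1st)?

7

Grow the tree from 5 using Prim:
Step 1: cheapest edge leaving the tree is 4 5 (8); add 4.
Step 2: cheapest edge leaving the tree is 2 5 (11); add 2.
Step 3: cheapest edge leaving the tree is 2 3 (1); add 3.
Step 4: cheapest edge leaving the tree is 1 2 (7); add 1.
Step 5: cheapest edge leaving the tree is 2 7 (10); add 7.
Step 6: cheapest edge leaving the tree is 6 7 (12); add 6.
Step 7: cheapest edge leaving the tree is 0 1 (13); add 0.
Vertex order: 5, 4, 2, 3, 1, 7, 6, 0. The 6th vertex is 7.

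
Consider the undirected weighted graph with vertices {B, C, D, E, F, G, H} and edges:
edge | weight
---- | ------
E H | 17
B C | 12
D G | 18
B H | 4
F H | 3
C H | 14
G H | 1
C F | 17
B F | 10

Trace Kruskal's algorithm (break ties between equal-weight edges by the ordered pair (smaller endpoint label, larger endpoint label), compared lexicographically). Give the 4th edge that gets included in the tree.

Sort edges by weight, then run Kruskal:
G H (1): add. Components now {B} {C} {D} {E} {F} {G,H}
F H (3): add. Components now {B} {C} {D} {E} {F,G,H}
B H (4): add. Components now {B,F,G,H} {C} {D} {E}
B F (10): skip — B and F already connected.
B C (12): add. Components now {B,C,F,G,H} {D} {E}
C H (14): skip — C and H already connected.
C F (17): skip — C and F already connected.
E H (17): add. Components now {B,C,E,F,G,H} {D}
D G (18): add. Components now {B,C,D,E,F,G,H}
The 4th edge added is B C.

B-C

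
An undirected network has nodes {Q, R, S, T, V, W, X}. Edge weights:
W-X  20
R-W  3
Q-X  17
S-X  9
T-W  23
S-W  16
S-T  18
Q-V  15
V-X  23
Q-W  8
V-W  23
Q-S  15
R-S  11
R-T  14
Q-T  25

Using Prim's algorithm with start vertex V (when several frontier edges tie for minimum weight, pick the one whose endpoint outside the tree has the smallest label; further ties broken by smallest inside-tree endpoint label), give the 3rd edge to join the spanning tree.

R-W

Prim's algorithm from V:
Step 1: cheapest edge leaving the tree is Q-V (15); add Q.
Step 2: cheapest edge leaving the tree is Q-W (8); add W.
Step 3: cheapest edge leaving the tree is R-W (3); add R.
Step 4: cheapest edge leaving the tree is R-S (11); add S.
Step 5: cheapest edge leaving the tree is S-X (9); add X.
Step 6: cheapest edge leaving the tree is R-T (14); add T.
The 3rd edge added is R-W.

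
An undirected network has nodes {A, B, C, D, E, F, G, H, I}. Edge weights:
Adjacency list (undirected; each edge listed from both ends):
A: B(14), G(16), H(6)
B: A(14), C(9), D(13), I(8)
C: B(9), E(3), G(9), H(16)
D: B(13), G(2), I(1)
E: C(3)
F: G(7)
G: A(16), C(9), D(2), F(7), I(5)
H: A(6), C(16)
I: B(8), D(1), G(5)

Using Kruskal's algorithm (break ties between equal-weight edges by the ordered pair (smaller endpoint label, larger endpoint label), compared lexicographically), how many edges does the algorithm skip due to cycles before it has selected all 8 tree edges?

Kruskal: consider edges lightest-first.
D–I (1): add — endpoints in different components.
D–G (2): add — endpoints in different components.
C–E (3): add — endpoints in different components.
G–I (5): skip — G and I already connected.
A–H (6): add — endpoints in different components.
F–G (7): add — endpoints in different components.
B–I (8): add — endpoints in different components.
B–C (9): add — endpoints in different components.
C–G (9): skip — C and G already connected.
B–D (13): skip — B and D already connected.
A–B (14): add — endpoints in different components.
Edges rejected before the tree was complete: 3.

3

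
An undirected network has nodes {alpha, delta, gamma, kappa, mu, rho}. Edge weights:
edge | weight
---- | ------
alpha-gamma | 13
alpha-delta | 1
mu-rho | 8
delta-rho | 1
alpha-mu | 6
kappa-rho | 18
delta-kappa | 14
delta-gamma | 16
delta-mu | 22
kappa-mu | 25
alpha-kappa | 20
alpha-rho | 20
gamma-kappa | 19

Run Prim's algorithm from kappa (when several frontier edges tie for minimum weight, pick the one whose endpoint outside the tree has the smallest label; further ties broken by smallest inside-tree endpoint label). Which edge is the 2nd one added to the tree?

Prim's algorithm from kappa:
Step 1: frontier [delta-kappa 14, kappa-rho 18, gamma-kappa 19, alpha-kappa 20, kappa-mu 25] → take delta-kappa (14); add delta.
Step 2: frontier [alpha-delta 1, delta-rho 1, delta-gamma 16, delta-mu 22, kappa-rho 18, gamma-kappa 19, alpha-kappa 20, kappa-mu 25] → take alpha-delta (1); add alpha.
Step 3: frontier [alpha-mu 6, alpha-gamma 13, alpha-rho 20, delta-rho 1, delta-gamma 16, delta-mu 22, kappa-rho 18, gamma-kappa 19, kappa-mu 25] → take delta-rho (1); add rho.
Step 4: frontier [alpha-mu 6, alpha-gamma 13, delta-gamma 16, delta-mu 22, gamma-kappa 19, kappa-mu 25, mu-rho 8] → take alpha-mu (6); add mu.
Step 5: frontier [alpha-gamma 13, delta-gamma 16, gamma-kappa 19] → take alpha-gamma (13); add gamma.
The 2nd edge added is alpha-delta.

alpha-delta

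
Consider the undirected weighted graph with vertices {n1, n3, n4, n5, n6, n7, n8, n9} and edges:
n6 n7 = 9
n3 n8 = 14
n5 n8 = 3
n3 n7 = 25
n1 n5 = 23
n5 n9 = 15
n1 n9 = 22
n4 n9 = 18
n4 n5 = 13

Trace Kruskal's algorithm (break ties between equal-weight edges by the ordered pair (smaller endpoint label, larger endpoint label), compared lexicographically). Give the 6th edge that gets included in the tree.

Sort edges by weight, then run Kruskal:
n5 n8 (3): add — endpoints in different components.
n6 n7 (9): add — endpoints in different components.
n4 n5 (13): add — endpoints in different components.
n3 n8 (14): add — endpoints in different components.
n5 n9 (15): add — endpoints in different components.
n4 n9 (18): skip — n4 and n9 already connected.
n1 n9 (22): add — endpoints in different components.
n1 n5 (23): skip — n1 and n5 already connected.
n3 n7 (25): add — endpoints in different components.
The 6th edge added is n1 n9.

n1-n9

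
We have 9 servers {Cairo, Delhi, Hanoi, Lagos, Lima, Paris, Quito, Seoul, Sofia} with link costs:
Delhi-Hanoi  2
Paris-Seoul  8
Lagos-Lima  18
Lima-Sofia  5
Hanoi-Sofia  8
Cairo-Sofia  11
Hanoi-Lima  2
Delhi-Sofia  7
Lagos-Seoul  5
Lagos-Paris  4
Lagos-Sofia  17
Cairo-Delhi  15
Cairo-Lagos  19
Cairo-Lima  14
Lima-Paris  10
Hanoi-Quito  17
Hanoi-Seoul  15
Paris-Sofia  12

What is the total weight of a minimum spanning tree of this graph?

56

Kruskal: consider edges lightest-first.
Delhi-Hanoi (2): add — endpoints in different components.
Hanoi-Lima (2): add — endpoints in different components.
Lagos-Paris (4): add — endpoints in different components.
Lagos-Seoul (5): add — endpoints in different components.
Lima-Sofia (5): add — endpoints in different components.
Delhi-Sofia (7): skip — Delhi and Sofia already connected.
Hanoi-Sofia (8): skip — Hanoi and Sofia already connected.
Paris-Seoul (8): skip — Seoul and Paris already connected.
Lima-Paris (10): add — endpoints in different components.
Cairo-Sofia (11): add — endpoints in different components.
Paris-Sofia (12): skip — Paris and Sofia already connected.
Cairo-Lima (14): skip — Cairo and Lima already connected.
Cairo-Delhi (15): skip — Cairo and Delhi already connected.
Hanoi-Seoul (15): skip — Seoul and Hanoi already connected.
Hanoi-Quito (17): add — endpoints in different components.
MST edges: Delhi-Hanoi, Hanoi-Lima, Lagos-Paris, Lagos-Seoul, Lima-Sofia, Lima-Paris, Cairo-Sofia, Hanoi-Quito; total weight 2+2+4+5+5+10+11+17 = 56.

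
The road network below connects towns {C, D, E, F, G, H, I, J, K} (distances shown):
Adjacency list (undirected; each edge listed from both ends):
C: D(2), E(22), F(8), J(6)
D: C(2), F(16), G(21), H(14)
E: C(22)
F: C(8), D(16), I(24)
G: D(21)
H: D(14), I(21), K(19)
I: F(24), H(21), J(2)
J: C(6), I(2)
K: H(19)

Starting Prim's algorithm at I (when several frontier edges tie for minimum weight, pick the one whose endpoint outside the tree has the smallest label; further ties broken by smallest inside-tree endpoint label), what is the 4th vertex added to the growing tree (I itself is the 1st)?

D

Grow the tree from I using Prim:
Step 1: frontier [I–J 2, H–I 21, F–I 24] → take I–J (2); add J.
Step 2: frontier [H–I 21, F–I 24, C–J 6] → take C–J (6); add C.
Step 3: frontier [C–D 2, C–F 8, C–E 22, H–I 21, F–I 24] → take C–D (2); add D.
Step 4: frontier [C–F 8, C–E 22, D–H 14, D–F 16, D–G 21, H–I 21, F–I 24] → take C–F (8); add F.
Step 5: frontier [C–E 22, D–H 14, D–G 21, H–I 21] → take D–H (14); add H.
Step 6: frontier [C–E 22, D–G 21, H–K 19] → take H–K (19); add K.
Step 7: frontier [C–E 22, D–G 21] → take D–G (21); add G.
Step 8: frontier [C–E 22] → take C–E (22); add E.
Vertex order: I, J, C, D, F, H, K, G, E. The 4th vertex is D.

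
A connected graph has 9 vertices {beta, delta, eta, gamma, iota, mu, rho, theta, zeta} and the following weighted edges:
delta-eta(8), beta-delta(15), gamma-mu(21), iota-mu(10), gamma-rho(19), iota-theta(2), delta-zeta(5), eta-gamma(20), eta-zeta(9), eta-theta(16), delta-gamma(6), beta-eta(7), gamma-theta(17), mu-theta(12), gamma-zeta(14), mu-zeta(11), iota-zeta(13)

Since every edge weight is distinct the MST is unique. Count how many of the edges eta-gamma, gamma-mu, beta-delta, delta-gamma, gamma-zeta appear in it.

Kruskal's algorithm — process edges by increasing weight (ties by edge label):
iota-theta (2): add — endpoints in different components.
delta-zeta (5): add — endpoints in different components.
delta-gamma (6): add — endpoints in different components.
beta-eta (7): add — endpoints in different components.
delta-eta (8): add — endpoints in different components.
eta-zeta (9): skip — eta and zeta already connected.
iota-mu (10): add — endpoints in different components.
mu-zeta (11): add — endpoints in different components.
mu-theta (12): skip — theta and mu already connected.
iota-zeta (13): skip — iota and zeta already connected.
gamma-zeta (14): skip — gamma and zeta already connected.
beta-delta (15): skip — beta and delta already connected.
eta-theta (16): skip — theta and eta already connected.
gamma-theta (17): skip — theta and gamma already connected.
gamma-rho (19): add — endpoints in different components.
MST edge set: {iota-theta, delta-zeta, delta-gamma, beta-eta, delta-eta, iota-mu, mu-zeta, gamma-rho}.
Of the listed edges, {delta-gamma} are in the MST → 1.

1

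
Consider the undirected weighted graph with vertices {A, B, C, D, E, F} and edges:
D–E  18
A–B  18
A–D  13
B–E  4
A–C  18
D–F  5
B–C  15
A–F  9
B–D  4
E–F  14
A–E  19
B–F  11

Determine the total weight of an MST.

Prim's algorithm from F:
Step 1: frontier [D–F 5, A–F 9, B–F 11, E–F 14] → take D–F (5); add D.
Step 2: frontier [B–D 4, A–D 13, D–E 18, A–F 9, B–F 11, E–F 14] → take B–D (4); add B.
Step 3: frontier [B–E 4, B–C 15, A–B 18, A–D 13, D–E 18, A–F 9, E–F 14] → take B–E (4); add E.
Step 4: frontier [B–C 15, A–B 18, A–D 13, A–E 19, A–F 9] → take A–F (9); add A.
Step 5: frontier [A–C 18, B–C 15] → take B–C (15); add C.
MST edges: D–F, B–D, B–E, A–F, B–C; total weight 5+4+4+9+15 = 37.

37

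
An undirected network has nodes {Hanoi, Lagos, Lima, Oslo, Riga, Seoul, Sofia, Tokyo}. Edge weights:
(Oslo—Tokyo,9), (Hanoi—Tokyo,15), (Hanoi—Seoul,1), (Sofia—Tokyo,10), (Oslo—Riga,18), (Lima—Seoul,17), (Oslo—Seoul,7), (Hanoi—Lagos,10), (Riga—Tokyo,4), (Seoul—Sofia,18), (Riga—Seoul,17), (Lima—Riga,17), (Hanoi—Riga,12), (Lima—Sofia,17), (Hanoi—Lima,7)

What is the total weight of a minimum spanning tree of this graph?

48

Sort edges by weight, then run Kruskal:
Hanoi—Seoul (1): add — endpoints in different components.
Riga—Tokyo (4): add — endpoints in different components.
Hanoi—Lima (7): add — endpoints in different components.
Oslo—Seoul (7): add — endpoints in different components.
Oslo—Tokyo (9): add — endpoints in different components.
Hanoi—Lagos (10): add — endpoints in different components.
Sofia—Tokyo (10): add — endpoints in different components.
MST edges: Hanoi—Seoul, Riga—Tokyo, Hanoi—Lima, Oslo—Seoul, Oslo—Tokyo, Hanoi—Lagos, Sofia—Tokyo; total weight 1+4+7+7+9+10+10 = 48.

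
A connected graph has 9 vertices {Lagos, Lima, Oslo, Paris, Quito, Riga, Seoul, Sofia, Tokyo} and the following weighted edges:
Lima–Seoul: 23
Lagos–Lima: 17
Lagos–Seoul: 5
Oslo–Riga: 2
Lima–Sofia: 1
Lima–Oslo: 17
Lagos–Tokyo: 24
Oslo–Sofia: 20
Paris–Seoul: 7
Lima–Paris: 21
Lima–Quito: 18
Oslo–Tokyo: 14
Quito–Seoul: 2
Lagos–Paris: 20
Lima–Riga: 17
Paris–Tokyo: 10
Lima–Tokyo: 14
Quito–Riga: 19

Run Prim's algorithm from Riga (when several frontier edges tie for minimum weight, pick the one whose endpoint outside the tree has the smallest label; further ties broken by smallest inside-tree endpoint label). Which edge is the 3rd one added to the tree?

Paris-Tokyo

Grow the tree from Riga using Prim:
Step 1: cheapest edge leaving the tree is Oslo–Riga (2); add Oslo.
Step 2: cheapest edge leaving the tree is Oslo–Tokyo (14); add Tokyo.
Step 3: cheapest edge leaving the tree is Paris–Tokyo (10); add Paris.
Step 4: cheapest edge leaving the tree is Paris–Seoul (7); add Seoul.
Step 5: cheapest edge leaving the tree is Quito–Seoul (2); add Quito.
Step 6: cheapest edge leaving the tree is Lagos–Seoul (5); add Lagos.
Step 7: cheapest edge leaving the tree is Lima–Tokyo (14); add Lima.
Step 8: cheapest edge leaving the tree is Lima–Sofia (1); add Sofia.
The 3rd edge added is Paris–Tokyo.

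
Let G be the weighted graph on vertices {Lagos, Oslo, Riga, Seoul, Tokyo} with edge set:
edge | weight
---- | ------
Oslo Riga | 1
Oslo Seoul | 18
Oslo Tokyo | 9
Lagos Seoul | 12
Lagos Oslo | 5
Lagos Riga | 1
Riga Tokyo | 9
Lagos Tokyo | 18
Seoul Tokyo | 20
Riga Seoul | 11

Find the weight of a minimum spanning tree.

22

Grow the tree from Riga using Prim:
Step 1: frontier [Lagos Riga 1, Oslo Riga 1, Riga Tokyo 9, Riga Seoul 11] → take Lagos Riga (1); add Lagos.
Step 2: frontier [Lagos Oslo 5, Lagos Seoul 12, Lagos Tokyo 18, Oslo Riga 1, Riga Tokyo 9, Riga Seoul 11] → take Oslo Riga (1); add Oslo.
Step 3: frontier [Lagos Seoul 12, Lagos Tokyo 18, Oslo Tokyo 9, Oslo Seoul 18, Riga Tokyo 9, Riga Seoul 11] → take Oslo Tokyo (9); add Tokyo.
Step 4: frontier [Lagos Seoul 12, Oslo Seoul 18, Riga Seoul 11, Seoul Tokyo 20] → take Riga Seoul (11); add Seoul.
MST edges: Lagos Riga, Oslo Riga, Oslo Tokyo, Riga Seoul; total weight 1+1+9+11 = 22.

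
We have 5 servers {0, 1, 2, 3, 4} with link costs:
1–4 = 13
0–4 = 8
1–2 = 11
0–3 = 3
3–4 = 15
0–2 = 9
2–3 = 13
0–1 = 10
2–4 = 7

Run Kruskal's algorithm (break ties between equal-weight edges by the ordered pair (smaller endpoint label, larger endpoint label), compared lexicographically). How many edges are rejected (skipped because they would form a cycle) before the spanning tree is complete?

1

Kruskal's algorithm — process edges by increasing weight (ties by edge label):
0–3 (3): add — endpoints in different components.
2–4 (7): add — endpoints in different components.
0–4 (8): add — endpoints in different components.
0–2 (9): skip — 0 and 2 already connected.
0–1 (10): add — endpoints in different components.
Edges rejected before the tree was complete: 1.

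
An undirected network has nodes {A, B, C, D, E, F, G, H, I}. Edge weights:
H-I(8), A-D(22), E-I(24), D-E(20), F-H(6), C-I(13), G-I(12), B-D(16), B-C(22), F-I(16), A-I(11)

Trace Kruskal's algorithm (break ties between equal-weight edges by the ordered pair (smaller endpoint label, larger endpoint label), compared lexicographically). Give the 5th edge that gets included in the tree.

C-I

Sort edges by weight, then run Kruskal:
F-H (6): add — endpoints in different components.
H-I (8): add — endpoints in different components.
A-I (11): add — endpoints in different components.
G-I (12): add — endpoints in different components.
C-I (13): add — endpoints in different components.
B-D (16): add — endpoints in different components.
F-I (16): skip — F and I already connected.
D-E (20): add — endpoints in different components.
A-D (22): add — endpoints in different components.
The 5th edge added is C-I.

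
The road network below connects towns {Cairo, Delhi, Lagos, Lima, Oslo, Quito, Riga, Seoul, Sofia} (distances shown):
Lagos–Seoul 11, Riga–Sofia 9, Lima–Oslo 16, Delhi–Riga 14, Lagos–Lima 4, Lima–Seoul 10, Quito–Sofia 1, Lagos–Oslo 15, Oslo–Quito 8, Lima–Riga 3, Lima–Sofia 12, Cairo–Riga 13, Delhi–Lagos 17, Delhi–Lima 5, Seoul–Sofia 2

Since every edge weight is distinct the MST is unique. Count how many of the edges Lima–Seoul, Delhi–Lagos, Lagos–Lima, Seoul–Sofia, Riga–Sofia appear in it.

Sort edges by weight, then run Kruskal:
Quito–Sofia (1): add — endpoints in different components.
Seoul–Sofia (2): add — endpoints in different components.
Lima–Riga (3): add — endpoints in different components.
Lagos–Lima (4): add — endpoints in different components.
Delhi–Lima (5): add — endpoints in different components.
Oslo–Quito (8): add — endpoints in different components.
Riga–Sofia (9): add — endpoints in different components.
Lima–Seoul (10): skip — Seoul and Lima already connected.
Lagos–Seoul (11): skip — Seoul and Lagos already connected.
Lima–Sofia (12): skip — Lima and Sofia already connected.
Cairo–Riga (13): add — endpoints in different components.
MST edge set: {Quito–Sofia, Seoul–Sofia, Lima–Riga, Lagos–Lima, Delhi–Lima, Oslo–Quito, Riga–Sofia, Cairo–Riga}.
Of the listed edges, {Lagos–Lima, Seoul–Sofia, Riga–Sofia} are in the MST → 3.

3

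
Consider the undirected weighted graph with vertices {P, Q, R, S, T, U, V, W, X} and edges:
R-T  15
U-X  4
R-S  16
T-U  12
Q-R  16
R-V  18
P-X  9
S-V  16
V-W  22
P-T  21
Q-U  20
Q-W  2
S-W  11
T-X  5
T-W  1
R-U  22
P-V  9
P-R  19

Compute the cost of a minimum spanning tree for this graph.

Sort edges by weight, then run Kruskal:
T-W (1): add — endpoints in different components.
Q-W (2): add — endpoints in different components.
U-X (4): add — endpoints in different components.
T-X (5): add — endpoints in different components.
P-V (9): add — endpoints in different components.
P-X (9): add — endpoints in different components.
S-W (11): add — endpoints in different components.
T-U (12): skip — U and T already connected.
R-T (15): add — endpoints in different components.
MST edges: T-W, Q-W, U-X, T-X, P-V, P-X, S-W, R-T; total weight 1+2+4+5+9+9+11+15 = 56.

56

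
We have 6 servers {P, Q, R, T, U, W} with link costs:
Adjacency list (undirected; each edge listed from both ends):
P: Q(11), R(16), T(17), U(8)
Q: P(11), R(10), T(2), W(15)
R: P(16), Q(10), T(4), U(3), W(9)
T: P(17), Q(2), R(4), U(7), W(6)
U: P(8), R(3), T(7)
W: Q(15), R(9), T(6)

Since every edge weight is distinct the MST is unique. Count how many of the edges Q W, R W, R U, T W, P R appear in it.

Kruskal: consider edges lightest-first.
Q T (2): add. Components now {P} {R} {W} {Q,T} {U}
R U (3): add. Components now {P} {R,U} {W} {Q,T}
R T (4): add. Components now {P} {Q,R,T,U} {W}
T W (6): add. Components now {P} {Q,R,T,U,W}
T U (7): skip — U and T already connected.
P U (8): add. Components now {P,Q,R,T,U,W}
MST edge set: {Q T, R U, R T, T W, P U}.
Of the listed edges, {R U, T W} are in the MST → 2.

2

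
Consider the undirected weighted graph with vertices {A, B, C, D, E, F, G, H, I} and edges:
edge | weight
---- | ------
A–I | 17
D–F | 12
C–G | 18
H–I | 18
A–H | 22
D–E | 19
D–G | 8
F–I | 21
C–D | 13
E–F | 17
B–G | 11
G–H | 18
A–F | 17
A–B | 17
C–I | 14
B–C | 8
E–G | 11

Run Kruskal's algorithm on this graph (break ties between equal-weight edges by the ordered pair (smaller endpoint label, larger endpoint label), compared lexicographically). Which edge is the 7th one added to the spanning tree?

A-B

Kruskal: consider edges lightest-first.
B–C (8): add — endpoints in different components.
D–G (8): add — endpoints in different components.
B–G (11): add — endpoints in different components.
E–G (11): add — endpoints in different components.
D–F (12): add — endpoints in different components.
C–D (13): skip — C and D already connected.
C–I (14): add — endpoints in different components.
A–B (17): add — endpoints in different components.
A–F (17): skip — A and F already connected.
A–I (17): skip — A and I already connected.
E–F (17): skip — E and F already connected.
C–G (18): skip — C and G already connected.
G–H (18): add — endpoints in different components.
The 7th edge added is A–B.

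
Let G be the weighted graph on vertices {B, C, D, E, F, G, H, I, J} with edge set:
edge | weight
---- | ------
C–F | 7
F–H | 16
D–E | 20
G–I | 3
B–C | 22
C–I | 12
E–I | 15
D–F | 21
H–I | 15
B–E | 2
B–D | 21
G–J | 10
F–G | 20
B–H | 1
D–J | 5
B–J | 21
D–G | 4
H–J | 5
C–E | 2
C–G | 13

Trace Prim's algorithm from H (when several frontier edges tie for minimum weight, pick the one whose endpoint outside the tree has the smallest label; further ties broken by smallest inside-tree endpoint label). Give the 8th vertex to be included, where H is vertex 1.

I

Prim, starting at H.
Step 1: cheapest edge leaving the tree is B–H (1); add B.
Step 2: cheapest edge leaving the tree is B–E (2); add E.
Step 3: cheapest edge leaving the tree is C–E (2); add C.
Step 4: cheapest edge leaving the tree is H–J (5); add J.
Step 5: cheapest edge leaving the tree is D–J (5); add D.
Step 6: cheapest edge leaving the tree is D–G (4); add G.
Step 7: cheapest edge leaving the tree is G–I (3); add I.
Step 8: cheapest edge leaving the tree is C–F (7); add F.
Vertex order: H, B, E, C, J, D, G, I, F. The 8th vertex is I.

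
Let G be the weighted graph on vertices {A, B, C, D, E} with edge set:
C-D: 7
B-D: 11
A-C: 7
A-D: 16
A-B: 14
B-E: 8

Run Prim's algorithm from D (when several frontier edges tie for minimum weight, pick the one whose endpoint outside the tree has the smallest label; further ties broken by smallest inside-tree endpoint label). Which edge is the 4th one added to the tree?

B-E

Prim, starting at D.
Step 1: cheapest edge leaving the tree is C-D (7); add C.
Step 2: cheapest edge leaving the tree is A-C (7); add A.
Step 3: cheapest edge leaving the tree is B-D (11); add B.
Step 4: cheapest edge leaving the tree is B-E (8); add E.
The 4th edge added is B-E.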